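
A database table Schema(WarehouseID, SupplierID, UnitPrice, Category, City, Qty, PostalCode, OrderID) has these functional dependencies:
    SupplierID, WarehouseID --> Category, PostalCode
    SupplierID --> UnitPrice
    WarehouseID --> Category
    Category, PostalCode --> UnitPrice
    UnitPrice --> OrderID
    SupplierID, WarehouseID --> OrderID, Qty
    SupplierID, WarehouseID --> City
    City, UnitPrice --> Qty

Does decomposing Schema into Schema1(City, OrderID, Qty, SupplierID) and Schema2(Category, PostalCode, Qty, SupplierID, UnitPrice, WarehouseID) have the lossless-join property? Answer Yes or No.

No

Schema1 ∩ Schema2 = {Qty, SupplierID}; its closure under F is {OrderID, Qty, SupplierID, UnitPrice}.
The closure covers neither Schema1 nor Schema2 entirely; the join is not lossless.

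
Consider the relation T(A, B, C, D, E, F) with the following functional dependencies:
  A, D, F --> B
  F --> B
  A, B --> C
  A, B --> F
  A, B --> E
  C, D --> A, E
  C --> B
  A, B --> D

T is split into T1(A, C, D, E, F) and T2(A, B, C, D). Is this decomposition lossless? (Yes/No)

Yes

Common attributes: {A, C, D}; their closure is {A, B, C, D, E, F}.
This includes all of T1, so the common attributes are a superkey of T1 — the join is lossless.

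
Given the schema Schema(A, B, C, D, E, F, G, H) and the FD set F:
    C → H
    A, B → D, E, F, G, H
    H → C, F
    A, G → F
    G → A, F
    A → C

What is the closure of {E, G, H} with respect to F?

{A, C, E, F, G, H}

Start with {E, G, H}.
H → C, F applies; add {C, F} → now {C, E, F, G, H}.
G → A, F applies; add {A} → now {A, C, E, F, G, H}.
No further FD applies.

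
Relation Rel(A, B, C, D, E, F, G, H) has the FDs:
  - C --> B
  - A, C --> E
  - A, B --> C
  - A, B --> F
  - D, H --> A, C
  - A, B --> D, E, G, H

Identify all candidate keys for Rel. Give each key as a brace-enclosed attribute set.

{A, B}, {A, C}, {D, H}

Closure of {A, B} is {A, B, C, D, E, F, G, H}, the whole schema; {A, B} is a candidate key.
Closure of {A, C} is {A, B, C, D, E, F, G, H}, the whole schema; {A, C} is a candidate key.
Closure of {D, H} is {A, B, C, D, E, F, G, H}, the whole schema; {D, H} is a candidate key.
These are minimal and exhaustive — every other superkey contains one of them.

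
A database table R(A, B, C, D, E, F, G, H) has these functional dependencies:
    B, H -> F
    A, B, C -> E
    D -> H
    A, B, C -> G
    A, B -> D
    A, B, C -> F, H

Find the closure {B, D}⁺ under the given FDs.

Start with {B, D}.
D -> H applies; add {H} → now {B, D, H}.
B, H -> F applies; add {F} → now {B, D, F, H}.
No further FD applies.

{B, D, F, H}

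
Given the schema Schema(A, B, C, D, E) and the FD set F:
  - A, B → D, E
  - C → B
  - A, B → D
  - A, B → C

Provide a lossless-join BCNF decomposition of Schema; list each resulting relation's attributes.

{A, C, D, E}; {B, C}

Candidate keys of the original relation: {A, B}, {A, C}.
{A, B, C, D, E}: {C} determines {B, C} here but is not a superkey — split on C → B, giving {B, C} and {A, C, D, E}.
{B, C} has no BCNF violation.
{A, C, D, E} has no BCNF violation.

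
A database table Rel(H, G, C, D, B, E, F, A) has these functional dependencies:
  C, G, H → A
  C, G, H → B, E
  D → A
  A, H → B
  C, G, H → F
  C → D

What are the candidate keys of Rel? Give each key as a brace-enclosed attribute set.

{C, G, H} never appear on the right of any FD, so every key must include all of them.
Closure of {C, G, H} is {A, B, C, D, E, F, G, H}, the whole schema; {C, G, H} is a candidate key.
Every other attribute set either contains this one or has a smaller closure.

{C, G, H}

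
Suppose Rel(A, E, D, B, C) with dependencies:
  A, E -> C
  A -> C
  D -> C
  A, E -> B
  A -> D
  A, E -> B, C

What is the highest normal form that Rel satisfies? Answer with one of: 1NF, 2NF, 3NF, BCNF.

1NF

Candidate key: {A, E}. Prime attributes: {A, E}.
A -> C: {A}⁺ = {A, C, D}, which is not all of the attributes, so the left side is not a superkey — BCNF is violated.
A -> C determines the non-prime attribute {C} from a non-superkey — 3NF is violated.
{A} is a proper subset of the key {A, E}, and {A}⁺ contains the non-prime attributes {C, D} — a partial dependency, so 2NF is violated.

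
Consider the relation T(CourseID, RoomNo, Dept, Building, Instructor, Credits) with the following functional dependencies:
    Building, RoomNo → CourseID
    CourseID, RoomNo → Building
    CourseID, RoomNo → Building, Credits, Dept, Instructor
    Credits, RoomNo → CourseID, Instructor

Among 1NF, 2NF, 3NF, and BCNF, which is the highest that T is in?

BCNF

Candidate keys: {Building, RoomNo}, {CourseID, RoomNo}, {Credits, RoomNo}. Prime attributes: {Building, CourseID, Credits, RoomNo}.
The left-hand side of every FD is a superkey, so BCNF is satisfied.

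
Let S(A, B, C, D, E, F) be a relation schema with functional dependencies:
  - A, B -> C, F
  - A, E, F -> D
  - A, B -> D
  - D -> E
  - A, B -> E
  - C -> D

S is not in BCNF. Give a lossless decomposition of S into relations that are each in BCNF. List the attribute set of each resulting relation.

{A, B, C, F}; {A, D, F}; {C, E}; {D, E}

Candidate key of the original relation: {A, B}.
{A, B, C, D, E, F}: {A, E, F} determines {A, D, E, F} here but is not a superkey — split on A, E, F -> D, giving {A, D, E, F} and {A, B, C, E, F}.
{A, D, E, F}: {D} determines {D, E} here but is not a superkey — split on D -> E, giving {D, E} and {A, D, F}.
{D, E} is in BCNF.
{A, D, F} is in BCNF.
{A, B, C, E, F}: {C} determines {C, E} here but is not a superkey — split on C -> E, giving {C, E} and {A, B, C, F}.
{C, E} is in BCNF.
{A, B, C, F} is in BCNF.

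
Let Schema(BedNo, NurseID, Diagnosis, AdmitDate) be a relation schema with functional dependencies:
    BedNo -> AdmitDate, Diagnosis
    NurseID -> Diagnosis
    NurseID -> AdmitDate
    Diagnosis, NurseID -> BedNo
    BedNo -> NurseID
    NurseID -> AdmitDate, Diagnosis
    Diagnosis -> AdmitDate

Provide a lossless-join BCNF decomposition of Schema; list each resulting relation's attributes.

{AdmitDate, Diagnosis}; {BedNo, Diagnosis, NurseID}

Candidate keys of the original relation: {BedNo}, {NurseID}.
In {AdmitDate, BedNo, Diagnosis, NurseID}, {Diagnosis} is not a superkey ({Diagnosis}⁺ restricted to this set is {AdmitDate, Diagnosis}), so split on Diagnosis -> AdmitDate into {AdmitDate, Diagnosis} and {BedNo, Diagnosis, NurseID}.
{AdmitDate, Diagnosis} is in BCNF.
{BedNo, Diagnosis, NurseID} is in BCNF.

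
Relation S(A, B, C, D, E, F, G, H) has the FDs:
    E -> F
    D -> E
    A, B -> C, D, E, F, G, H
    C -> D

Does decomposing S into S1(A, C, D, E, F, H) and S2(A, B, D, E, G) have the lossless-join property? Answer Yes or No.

The shared attributes are {A, D, E} and {A, D, E}⁺ = {A, D, E, F}.
S1 ⊄ {A, D, E, F} and S2 ⊄ {A, D, E, F}, so the split is lossy.

No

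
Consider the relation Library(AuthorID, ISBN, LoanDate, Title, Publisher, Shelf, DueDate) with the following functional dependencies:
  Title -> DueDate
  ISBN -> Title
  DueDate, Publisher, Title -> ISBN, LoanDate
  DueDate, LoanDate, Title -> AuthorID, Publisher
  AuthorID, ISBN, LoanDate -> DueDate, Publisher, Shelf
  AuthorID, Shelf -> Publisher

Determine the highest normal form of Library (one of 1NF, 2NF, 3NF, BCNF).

1NF

Candidate keys: {AuthorID, ISBN, Shelf}, {AuthorID, Shelf, Title}, {ISBN, LoanDate}, {ISBN, Publisher}, {LoanDate, Title}, {Publisher, Title}. Prime attributes: {AuthorID, ISBN, LoanDate, Publisher, Shelf, Title}.
Title -> DueDate: {Title}⁺ = {DueDate, Title}, which is not all of the attributes, so the left side is not a superkey — BCNF is violated.
Title -> DueDate has non-prime {DueDate} on the right and a non-superkey on the left, so 3NF fails.
Since {ISBN} ⊂ {ISBN, LoanDate} and {ISBN}⁺ ⊇ {DueDate} with {DueDate} non-prime, there is a partial dependency; 2NF fails.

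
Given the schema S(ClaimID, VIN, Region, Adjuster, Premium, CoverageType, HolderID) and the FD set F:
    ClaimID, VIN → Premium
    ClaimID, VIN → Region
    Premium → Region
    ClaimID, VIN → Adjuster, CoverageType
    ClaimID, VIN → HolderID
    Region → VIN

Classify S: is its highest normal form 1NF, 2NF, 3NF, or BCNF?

Candidate keys: {ClaimID, Premium}, {ClaimID, Region}, {ClaimID, VIN}. Prime attributes: {ClaimID, Premium, Region, VIN}.
For Premium → Region we have {Premium}⁺ = {Premium, Region, VIN}; {Premium} is not a superkey, so BCNF fails.
But every attribute on its right side ({Region}) is prime, and the same holds for every other non-superkey FD, so 3NF still holds.

3NF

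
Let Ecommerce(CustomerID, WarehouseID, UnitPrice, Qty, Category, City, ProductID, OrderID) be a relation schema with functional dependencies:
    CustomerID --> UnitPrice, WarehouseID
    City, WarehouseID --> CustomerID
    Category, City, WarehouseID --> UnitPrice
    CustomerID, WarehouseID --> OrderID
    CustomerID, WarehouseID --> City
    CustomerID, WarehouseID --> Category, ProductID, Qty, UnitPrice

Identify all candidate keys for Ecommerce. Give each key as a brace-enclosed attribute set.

{City, WarehouseID}, {CustomerID}

{CustomerID} is a candidate key since {CustomerID}⁺ = {Category, City, CustomerID, OrderID, ProductID, Qty, UnitPrice, WarehouseID} covers every attribute.
{City, WarehouseID} is a candidate key since {City, WarehouseID}⁺ = {Category, City, CustomerID, OrderID, ProductID, Qty, UnitPrice, WarehouseID} covers every attribute.
No proper subset of any of these is a key, and no other minimal superkey exists.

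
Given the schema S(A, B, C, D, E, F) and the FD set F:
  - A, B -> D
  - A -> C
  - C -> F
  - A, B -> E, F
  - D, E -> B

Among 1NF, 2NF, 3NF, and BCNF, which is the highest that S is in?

Candidate keys: {A, B}, {A, D, E}. Prime attributes: {A, B, D, E}.
A -> C breaks BCNF: {A}⁺ = {A, C, F}, so {A} is not a superkey.
Because {C} is non-prime and the left side of A -> C is not a superkey, the relation is not in 3NF.
{A} is a proper subset of the key {A, B}, and {A}⁺ contains the non-prime attributes {C, F} — a partial dependency, so 2NF is violated.

1NF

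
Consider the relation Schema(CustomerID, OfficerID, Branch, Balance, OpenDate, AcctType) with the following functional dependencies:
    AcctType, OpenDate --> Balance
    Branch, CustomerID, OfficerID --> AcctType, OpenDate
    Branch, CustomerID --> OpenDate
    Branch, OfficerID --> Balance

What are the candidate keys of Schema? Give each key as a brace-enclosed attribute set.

{Branch, CustomerID, OfficerID}

{Branch, CustomerID, OfficerID} never appear on the right of any FD, so every key must include all of them.
{Branch, CustomerID, OfficerID}⁺ = {AcctType, Balance, Branch, CustomerID, OfficerID, OpenDate}, which is every attribute, so {Branch, CustomerID, OfficerID} is a candidate key.
No other minimal set has full closure, so this is the only candidate key.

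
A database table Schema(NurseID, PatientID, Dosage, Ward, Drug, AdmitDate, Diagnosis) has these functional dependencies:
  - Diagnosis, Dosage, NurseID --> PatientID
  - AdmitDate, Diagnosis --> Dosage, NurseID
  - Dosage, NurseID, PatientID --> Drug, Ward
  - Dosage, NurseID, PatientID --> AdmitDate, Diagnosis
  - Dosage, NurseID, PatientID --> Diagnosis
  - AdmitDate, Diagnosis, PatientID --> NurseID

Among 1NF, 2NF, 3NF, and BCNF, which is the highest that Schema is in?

Candidate keys: {AdmitDate, Diagnosis}, {Diagnosis, Dosage, NurseID}, {Dosage, NurseID, PatientID}. Prime attributes: {AdmitDate, Diagnosis, Dosage, NurseID, PatientID}.
Each dependency's left side is a superkey — BCNF holds.

BCNF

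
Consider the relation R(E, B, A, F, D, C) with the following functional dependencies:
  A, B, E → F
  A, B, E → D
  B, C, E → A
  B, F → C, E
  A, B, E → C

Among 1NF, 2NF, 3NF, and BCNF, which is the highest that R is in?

Candidate keys: {A, B, E}, {B, C, E}, {B, F}. Prime attributes: {A, B, C, E, F}.
The left-hand side of every FD is a superkey, so BCNF is satisfied.

BCNF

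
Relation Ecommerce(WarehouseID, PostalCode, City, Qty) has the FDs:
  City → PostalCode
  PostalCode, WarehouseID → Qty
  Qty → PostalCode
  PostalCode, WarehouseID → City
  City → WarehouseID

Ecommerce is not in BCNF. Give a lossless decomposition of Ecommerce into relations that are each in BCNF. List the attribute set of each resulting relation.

{City, Qty, WarehouseID}; {PostalCode, Qty}

Candidate keys of the original relation: {City}, {PostalCode, WarehouseID}, {Qty, WarehouseID}.
{City, PostalCode, Qty, WarehouseID}: {Qty} determines {PostalCode, Qty} here but is not a superkey — split on Qty → PostalCode, giving {PostalCode, Qty} and {City, Qty, WarehouseID}.
{PostalCode, Qty}: every determinant is a superkey — BCNF.
{City, Qty, WarehouseID}: every determinant is a superkey — BCNF.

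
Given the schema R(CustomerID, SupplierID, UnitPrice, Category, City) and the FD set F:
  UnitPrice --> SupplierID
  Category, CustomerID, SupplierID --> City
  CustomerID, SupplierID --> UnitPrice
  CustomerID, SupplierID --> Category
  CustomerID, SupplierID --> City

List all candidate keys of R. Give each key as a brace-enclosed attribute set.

{CustomerID, SupplierID}, {CustomerID, UnitPrice}

{CustomerID} never appears on the right of any FD, so every key must include it.
{CustomerID, SupplierID} is a candidate key since {CustomerID, SupplierID}⁺ = {Category, City, CustomerID, SupplierID, UnitPrice} covers every attribute.
{CustomerID, UnitPrice} is a candidate key since {CustomerID, UnitPrice}⁺ = {Category, City, CustomerID, SupplierID, UnitPrice} covers every attribute.
These are minimal and exhaustive — every other superkey contains one of them.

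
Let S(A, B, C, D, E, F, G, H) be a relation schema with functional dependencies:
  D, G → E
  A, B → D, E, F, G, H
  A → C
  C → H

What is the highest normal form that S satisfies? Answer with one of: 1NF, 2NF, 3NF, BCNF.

1NF

Candidate key: {A, B}. Prime attributes: {A, B}.
For D, G → E we have {D, G}⁺ = {D, E, G}; {D, G} is not a superkey, so BCNF fails.
Because {E} is non-prime and the left side of D, G → E is not a superkey, the relation is not in 3NF.
Since {A} ⊂ {A, B} and {A}⁺ ⊇ {C, H} with {C, H} non-prime, there is a partial dependency; 2NF fails.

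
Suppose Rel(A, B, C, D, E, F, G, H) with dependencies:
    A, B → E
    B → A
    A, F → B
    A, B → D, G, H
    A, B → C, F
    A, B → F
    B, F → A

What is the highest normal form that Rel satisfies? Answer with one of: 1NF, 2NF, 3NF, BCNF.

BCNF

Candidate keys: {A, F}, {B}. Prime attributes: {A, B, F}.
Every FD has a superkey on the left, so the relation is in BCNF.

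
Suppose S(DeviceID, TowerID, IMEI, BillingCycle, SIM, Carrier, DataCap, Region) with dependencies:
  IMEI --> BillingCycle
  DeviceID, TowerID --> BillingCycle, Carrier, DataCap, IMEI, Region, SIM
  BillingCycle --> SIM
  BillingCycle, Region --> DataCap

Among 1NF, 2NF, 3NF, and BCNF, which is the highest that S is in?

Candidate key: {DeviceID, TowerID}. Prime attributes: {DeviceID, TowerID}.
IMEI --> BillingCycle: {IMEI}⁺ = {BillingCycle, IMEI, SIM}, which is not all of the attributes, so the left side is not a superkey — BCNF is violated.
IMEI --> BillingCycle determines the non-prime attribute {BillingCycle} from a non-superkey — 3NF is violated.
No proper subset of a key has a non-prime attribute in its closure, so there is no partial dependency; 2NF holds.

2NF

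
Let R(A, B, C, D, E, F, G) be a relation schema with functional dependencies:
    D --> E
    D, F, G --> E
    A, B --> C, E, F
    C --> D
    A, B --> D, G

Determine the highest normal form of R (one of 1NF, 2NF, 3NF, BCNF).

2NF

Candidate key: {A, B}. Prime attributes: {A, B}.
For D --> E we have {D}⁺ = {D, E}; {D} is not a superkey, so BCNF fails.
Because {E} is non-prime and the left side of D --> E is not a superkey, the relation is not in 3NF.
Checking every proper subset of each key, none determines a non-prime attribute — 2NF is satisfied.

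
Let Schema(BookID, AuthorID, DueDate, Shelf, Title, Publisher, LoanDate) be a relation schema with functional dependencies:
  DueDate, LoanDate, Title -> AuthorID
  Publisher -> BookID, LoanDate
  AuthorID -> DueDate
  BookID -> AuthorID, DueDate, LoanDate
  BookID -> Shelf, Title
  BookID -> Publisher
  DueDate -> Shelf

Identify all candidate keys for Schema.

{BookID}, {Publisher}

{BookID} is a candidate key since {BookID}⁺ = {AuthorID, BookID, DueDate, LoanDate, Publisher, Shelf, Title} covers every attribute.
{Publisher} is a candidate key since {Publisher}⁺ = {AuthorID, BookID, DueDate, LoanDate, Publisher, Shelf, Title} covers every attribute.
No proper subset of any of these is a key, and no other minimal superkey exists.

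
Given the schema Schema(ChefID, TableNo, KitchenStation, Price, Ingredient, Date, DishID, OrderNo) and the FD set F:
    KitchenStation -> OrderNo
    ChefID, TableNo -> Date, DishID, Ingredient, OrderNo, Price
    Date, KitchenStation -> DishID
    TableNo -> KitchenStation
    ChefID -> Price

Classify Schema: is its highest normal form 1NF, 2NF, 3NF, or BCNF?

1NF

Candidate key: {ChefID, TableNo}. Prime attributes: {ChefID, TableNo}.
KitchenStation -> OrderNo: {KitchenStation}⁺ = {KitchenStation, OrderNo}, which is not all of the attributes, so the left side is not a superkey — BCNF is violated.
Because {OrderNo} is non-prime and the left side of KitchenStation -> OrderNo is not a superkey, the relation is not in 3NF.
{ChefID} is a proper subset of the key {ChefID, TableNo}, and {ChefID}⁺ contains the non-prime attribute {Price} — a partial dependency, so 2NF is violated.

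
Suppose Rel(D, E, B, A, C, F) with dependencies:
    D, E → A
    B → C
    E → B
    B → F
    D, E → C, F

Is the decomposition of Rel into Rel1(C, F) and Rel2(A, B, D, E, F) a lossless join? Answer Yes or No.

No

Rel1 ∩ Rel2 = {F}; its closure under F is {F}.
Rel1 ⊄ {F} and Rel2 ⊄ {F}, so the split is lossy.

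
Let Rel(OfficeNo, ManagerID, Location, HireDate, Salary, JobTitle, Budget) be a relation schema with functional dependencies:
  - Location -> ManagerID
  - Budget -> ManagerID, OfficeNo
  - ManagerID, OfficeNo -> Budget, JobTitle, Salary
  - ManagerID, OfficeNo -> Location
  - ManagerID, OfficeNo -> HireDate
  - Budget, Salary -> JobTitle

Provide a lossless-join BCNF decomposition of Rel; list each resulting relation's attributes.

Candidate keys of the original relation: {Budget}, {Location, OfficeNo}, {ManagerID, OfficeNo}.
Within {Budget, HireDate, JobTitle, Location, ManagerID, OfficeNo, Salary}: {Location}⁺ ∩ {Budget, HireDate, JobTitle, Location, ManagerID, OfficeNo, Salary} = {Location, ManagerID}, not the whole set, so Location -> ManagerID violates BCNF; decompose into {Location, ManagerID} and {Budget, HireDate, JobTitle, Location, OfficeNo, Salary}.
{Location, ManagerID} has no BCNF violation.
{Budget, HireDate, JobTitle, Location, OfficeNo, Salary} has no BCNF violation.

{Budget, HireDate, JobTitle, Location, OfficeNo, Salary}; {Location, ManagerID}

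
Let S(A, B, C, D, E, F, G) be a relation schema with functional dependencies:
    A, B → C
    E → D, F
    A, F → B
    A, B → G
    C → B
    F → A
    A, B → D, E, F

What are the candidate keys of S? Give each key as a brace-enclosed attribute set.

{A, B}, {A, C}, {E}, {F}

{E} is a candidate key since {E}⁺ = {A, B, C, D, E, F, G} covers every attribute.
{F} is a candidate key since {F}⁺ = {A, B, C, D, E, F, G} covers every attribute.
{A, B} is a candidate key since {A, B}⁺ = {A, B, C, D, E, F, G} covers every attribute.
{A, C} is a candidate key since {A, C}⁺ = {A, B, C, D, E, F, G} covers every attribute.
Any other superkey properly contains one of these, so there are no further candidate keys.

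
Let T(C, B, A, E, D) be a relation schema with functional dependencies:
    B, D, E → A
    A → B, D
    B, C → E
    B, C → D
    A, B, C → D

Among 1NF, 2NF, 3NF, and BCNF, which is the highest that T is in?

Candidate keys: {A, C}, {B, C}. Prime attributes: {A, B, C}.
B, D, E → A breaks BCNF: {B, D, E}⁺ = {A, B, D, E}, so {B, D, E} is not a superkey.
A → B, D has non-prime {D} on the right and a non-superkey on the left, so 3NF fails.
The proper key subset {A} of {A, C} determines non-prime {D}, so the relation is not even in 2NF.

1NF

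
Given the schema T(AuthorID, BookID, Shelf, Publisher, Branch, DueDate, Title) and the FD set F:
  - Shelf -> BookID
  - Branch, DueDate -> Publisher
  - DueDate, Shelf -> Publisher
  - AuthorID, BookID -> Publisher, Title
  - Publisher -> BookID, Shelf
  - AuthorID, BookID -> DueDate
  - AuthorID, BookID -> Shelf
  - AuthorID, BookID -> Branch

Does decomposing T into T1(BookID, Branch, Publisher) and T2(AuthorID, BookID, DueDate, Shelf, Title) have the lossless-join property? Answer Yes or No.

The shared attributes are {BookID} and {BookID}⁺ = {BookID}.
The closure covers neither T1 nor T2 entirely; the join is not lossless.

No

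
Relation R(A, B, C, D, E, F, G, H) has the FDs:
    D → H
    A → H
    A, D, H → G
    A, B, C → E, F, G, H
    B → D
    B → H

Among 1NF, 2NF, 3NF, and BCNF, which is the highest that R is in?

Candidate key: {A, B, C}. Prime attributes: {A, B, C}.
D → H: {D}⁺ = {D, H}, which is not all of the attributes, so the left side is not a superkey — BCNF is violated.
Because {H} is non-prime and the left side of D → H is not a superkey, the relation is not in 3NF.
The proper key subset {A} of {A, B, C} determines non-prime {H}, so the relation is not even in 2NF.

1NF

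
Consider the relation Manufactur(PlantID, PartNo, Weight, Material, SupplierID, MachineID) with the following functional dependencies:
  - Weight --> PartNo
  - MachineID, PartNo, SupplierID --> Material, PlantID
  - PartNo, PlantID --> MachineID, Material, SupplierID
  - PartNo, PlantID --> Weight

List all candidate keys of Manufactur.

{PartNo, PlantID}⁺ = {MachineID, Material, PartNo, PlantID, SupplierID, Weight}, which is every attribute, so {PartNo, PlantID} is a candidate key.
{PlantID, Weight}⁺ = {MachineID, Material, PartNo, PlantID, SupplierID, Weight}, which is every attribute, so {PlantID, Weight} is a candidate key.
{MachineID, PartNo, SupplierID}⁺ = {MachineID, Material, PartNo, PlantID, SupplierID, Weight}, which is every attribute, so {MachineID, PartNo, SupplierID} is a candidate key.
{MachineID, SupplierID, Weight}⁺ = {MachineID, Material, PartNo, PlantID, SupplierID, Weight}, which is every attribute, so {MachineID, SupplierID, Weight} is a candidate key.
Any other superkey properly contains one of these, so there are no further candidate keys.

{MachineID, PartNo, SupplierID}, {MachineID, SupplierID, Weight}, {PartNo, PlantID}, {PlantID, Weight}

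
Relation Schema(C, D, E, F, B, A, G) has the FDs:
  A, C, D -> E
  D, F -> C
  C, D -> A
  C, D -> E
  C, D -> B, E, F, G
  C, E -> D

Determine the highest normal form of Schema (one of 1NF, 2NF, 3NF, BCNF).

Candidate keys: {C, D}, {C, E}, {D, F}. Prime attributes: {C, D, E, F}.
Each dependency's left side is a superkey — BCNF holds.

BCNF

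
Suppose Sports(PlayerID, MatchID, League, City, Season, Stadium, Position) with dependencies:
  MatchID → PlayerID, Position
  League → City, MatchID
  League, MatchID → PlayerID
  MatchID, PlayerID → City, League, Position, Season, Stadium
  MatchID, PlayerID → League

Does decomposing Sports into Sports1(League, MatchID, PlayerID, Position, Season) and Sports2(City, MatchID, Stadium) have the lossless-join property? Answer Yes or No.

Yes

Sports1 ∩ Sports2 = {MatchID}; its closure under F is {City, League, MatchID, PlayerID, Position, Season, Stadium}.
Since Sports1 ⊆ {City, League, MatchID, PlayerID, Position, Season, Stadium}, the intersection is a superkey of Sports1; the decomposition is lossless.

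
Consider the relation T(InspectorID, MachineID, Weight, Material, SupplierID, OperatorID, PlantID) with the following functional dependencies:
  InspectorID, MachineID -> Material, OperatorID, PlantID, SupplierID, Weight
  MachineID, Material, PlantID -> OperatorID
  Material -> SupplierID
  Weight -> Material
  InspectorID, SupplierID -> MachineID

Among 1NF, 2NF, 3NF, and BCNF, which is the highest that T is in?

Candidate keys: {InspectorID, MachineID}, {InspectorID, Material}, {InspectorID, SupplierID}, {InspectorID, Weight}. Prime attributes: {InspectorID, MachineID, Material, SupplierID, Weight}.
MachineID, Material, PlantID -> OperatorID: {MachineID, Material, PlantID}⁺ = {MachineID, Material, OperatorID, PlantID, SupplierID}, which is not all of the attributes, so the left side is not a superkey — BCNF is violated.
MachineID, Material, PlantID -> OperatorID determines the non-prime attribute {OperatorID} from a non-superkey — 3NF is violated.
No proper subset of a key has a non-prime attribute in its closure, so there is no partial dependency; 2NF holds.

2NF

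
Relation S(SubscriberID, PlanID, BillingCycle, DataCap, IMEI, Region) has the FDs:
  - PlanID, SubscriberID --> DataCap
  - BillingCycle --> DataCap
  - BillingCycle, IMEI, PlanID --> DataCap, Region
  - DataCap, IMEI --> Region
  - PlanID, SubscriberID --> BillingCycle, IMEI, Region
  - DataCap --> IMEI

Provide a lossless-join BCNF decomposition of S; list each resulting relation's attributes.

{BillingCycle, DataCap}; {BillingCycle, PlanID, SubscriberID}; {DataCap, IMEI, Region}

Candidate key of the original relation: {PlanID, SubscriberID}.
In {BillingCycle, DataCap, IMEI, PlanID, Region, SubscriberID}, {BillingCycle} is not a superkey ({BillingCycle}⁺ restricted to this set is {BillingCycle, DataCap, IMEI, Region}), so split on BillingCycle --> DataCap, IMEI, Region into {BillingCycle, DataCap, IMEI, Region} and {BillingCycle, PlanID, SubscriberID}.
In {BillingCycle, DataCap, IMEI, Region}, {DataCap, IMEI} is not a superkey ({DataCap, IMEI}⁺ restricted to this set is {DataCap, IMEI, Region}), so split on DataCap, IMEI --> Region into {DataCap, IMEI, Region} and {BillingCycle, DataCap, IMEI}.
{DataCap, IMEI, Region} is in BCNF.
In {BillingCycle, DataCap, IMEI}, {DataCap} is not a superkey ({DataCap}⁺ restricted to this set is {DataCap, IMEI}), so split on DataCap --> IMEI into {DataCap, IMEI} and {BillingCycle, DataCap}.
{DataCap, IMEI} is in BCNF.
{BillingCycle, DataCap} is in BCNF.
{BillingCycle, PlanID, SubscriberID} is in BCNF.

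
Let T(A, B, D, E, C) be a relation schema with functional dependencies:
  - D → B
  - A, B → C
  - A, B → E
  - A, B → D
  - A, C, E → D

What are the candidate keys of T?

No FD produces {A}, so it must be in every candidate key.
{A, B} is a candidate key since {A, B}⁺ = {A, B, C, D, E} covers every attribute.
{A, D} is a candidate key since {A, D}⁺ = {A, B, C, D, E} covers every attribute.
{A, C, E} is a candidate key since {A, C, E}⁺ = {A, B, C, D, E} covers every attribute.
No proper subset of any of these is a key, and no other minimal superkey exists.

{A, B}, {A, C, E}, {A, D}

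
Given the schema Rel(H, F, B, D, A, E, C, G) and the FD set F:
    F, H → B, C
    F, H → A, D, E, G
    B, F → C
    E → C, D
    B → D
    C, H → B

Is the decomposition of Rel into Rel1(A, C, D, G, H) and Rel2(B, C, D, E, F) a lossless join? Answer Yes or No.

No

Common attributes: {C, D}; their closure is {C, D}.
Neither Rel1 nor Rel2 is contained in that closure, so the decomposition is lossy.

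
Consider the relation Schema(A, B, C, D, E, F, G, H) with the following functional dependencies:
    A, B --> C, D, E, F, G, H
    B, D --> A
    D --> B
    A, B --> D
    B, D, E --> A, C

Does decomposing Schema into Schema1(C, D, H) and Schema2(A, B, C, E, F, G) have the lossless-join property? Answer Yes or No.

Schema1 ∩ Schema2 = {C}; its closure under F is {C}.
Schema1 ⊄ {C} and Schema2 ⊄ {C}, so the split is lossy.

No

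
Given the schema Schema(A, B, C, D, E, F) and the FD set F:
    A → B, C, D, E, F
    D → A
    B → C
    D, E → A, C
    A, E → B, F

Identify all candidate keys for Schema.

{A}, {D}

{A}⁺ = {A, B, C, D, E, F} — all of the relation — so {A} is a candidate key.
{D}⁺ = {A, B, C, D, E, F} — all of the relation — so {D} is a candidate key.
These are minimal and exhaustive — every other superkey contains one of them.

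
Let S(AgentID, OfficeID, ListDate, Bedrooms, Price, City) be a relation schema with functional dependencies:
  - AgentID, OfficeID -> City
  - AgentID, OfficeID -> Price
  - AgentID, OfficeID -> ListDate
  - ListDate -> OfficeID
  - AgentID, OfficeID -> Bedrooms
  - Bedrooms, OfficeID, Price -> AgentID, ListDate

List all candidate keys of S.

{AgentID, ListDate}, {AgentID, OfficeID}, {Bedrooms, ListDate, Price}, {Bedrooms, OfficeID, Price}

{AgentID, ListDate}⁺ = {AgentID, Bedrooms, City, ListDate, OfficeID, Price} — all of the relation — so {AgentID, ListDate} is a candidate key.
{AgentID, OfficeID}⁺ = {AgentID, Bedrooms, City, ListDate, OfficeID, Price} — all of the relation — so {AgentID, OfficeID} is a candidate key.
{Bedrooms, ListDate, Price}⁺ = {AgentID, Bedrooms, City, ListDate, OfficeID, Price} — all of the relation — so {Bedrooms, ListDate, Price} is a candidate key.
{Bedrooms, OfficeID, Price}⁺ = {AgentID, Bedrooms, City, ListDate, OfficeID, Price} — all of the relation — so {Bedrooms, OfficeID, Price} is a candidate key.
These are minimal and exhaustive — every other superkey contains one of them.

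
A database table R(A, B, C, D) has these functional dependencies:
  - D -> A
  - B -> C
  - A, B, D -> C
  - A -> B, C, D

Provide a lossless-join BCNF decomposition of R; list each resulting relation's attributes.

Candidate keys of the original relation: {A}, {D}.
{A, B, C, D}: {B} determines {B, C} here but is not a superkey — split on B -> C, giving {B, C} and {A, B, D}.
{B, C}: every determinant is a superkey — BCNF.
{A, B, D}: every determinant is a superkey — BCNF.

{A, B, D}; {B, C}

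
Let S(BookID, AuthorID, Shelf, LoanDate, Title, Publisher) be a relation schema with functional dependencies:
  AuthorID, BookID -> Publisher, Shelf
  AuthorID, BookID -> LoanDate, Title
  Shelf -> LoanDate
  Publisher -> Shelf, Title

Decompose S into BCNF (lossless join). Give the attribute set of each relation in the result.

Candidate key of the original relation: {AuthorID, BookID}.
Within {AuthorID, BookID, LoanDate, Publisher, Shelf, Title}: {Shelf}⁺ ∩ {AuthorID, BookID, LoanDate, Publisher, Shelf, Title} = {LoanDate, Shelf}, not the whole set, so Shelf -> LoanDate violates BCNF; decompose into {LoanDate, Shelf} and {AuthorID, BookID, Publisher, Shelf, Title}.
{LoanDate, Shelf} has no BCNF violation.
Within {AuthorID, BookID, Publisher, Shelf, Title}: {Publisher}⁺ ∩ {AuthorID, BookID, Publisher, Shelf, Title} = {Publisher, Shelf, Title}, not the whole set, so Publisher -> Shelf, Title violates BCNF; decompose into {Publisher, Shelf, Title} and {AuthorID, BookID, Publisher}.
{Publisher, Shelf, Title} has no BCNF violation.
{AuthorID, BookID, Publisher} has no BCNF violation.

{AuthorID, BookID, Publisher}; {LoanDate, Shelf}; {Publisher, Shelf, Title}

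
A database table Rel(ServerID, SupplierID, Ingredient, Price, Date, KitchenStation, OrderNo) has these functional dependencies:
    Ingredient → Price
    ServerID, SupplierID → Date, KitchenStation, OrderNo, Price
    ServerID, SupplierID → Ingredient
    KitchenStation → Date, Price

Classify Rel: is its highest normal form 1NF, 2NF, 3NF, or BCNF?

2NF

Candidate key: {ServerID, SupplierID}. Prime attributes: {ServerID, SupplierID}.
Ingredient → Price: {Ingredient}⁺ = {Ingredient, Price}, which is not all of the attributes, so the left side is not a superkey — BCNF is violated.
Ingredient → Price determines the non-prime attribute {Price} from a non-superkey — 3NF is violated.
Checking every proper subset of each key, none determines a non-prime attribute — 2NF is satisfied.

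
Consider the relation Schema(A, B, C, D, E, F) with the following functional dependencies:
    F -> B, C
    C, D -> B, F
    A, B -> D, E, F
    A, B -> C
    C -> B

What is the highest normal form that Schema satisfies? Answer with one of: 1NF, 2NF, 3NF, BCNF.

3NF

Candidate keys: {A, B}, {A, C}, {A, F}. Prime attributes: {A, B, C, F}.
For F -> B, C we have {F}⁺ = {B, C, F}; {F} is not a superkey, so BCNF fails.
Its right-hand attributes {B, C} are all prime, as are those of every other non-superkey FD — the relation is in 3NF.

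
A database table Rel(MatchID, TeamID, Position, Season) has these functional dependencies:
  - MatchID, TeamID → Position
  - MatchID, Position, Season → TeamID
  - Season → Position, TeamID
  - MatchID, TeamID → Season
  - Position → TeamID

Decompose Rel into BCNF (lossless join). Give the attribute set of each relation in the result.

Candidate keys of the original relation: {MatchID, Position}, {MatchID, Season}, {MatchID, TeamID}.
{MatchID, Position, Season, TeamID}: {Season} determines {Position, Season, TeamID} here but is not a superkey — split on Season → Position, TeamID, giving {Position, Season, TeamID} and {MatchID, Season}.
{Position, Season, TeamID}: {Position} determines {Position, TeamID} here but is not a superkey — split on Position → TeamID, giving {Position, TeamID} and {Position, Season}.
{Position, TeamID} has no BCNF violation.
{Position, Season} has no BCNF violation.
{MatchID, Season} has no BCNF violation.

{MatchID, Season}; {Position, Season}; {Position, TeamID}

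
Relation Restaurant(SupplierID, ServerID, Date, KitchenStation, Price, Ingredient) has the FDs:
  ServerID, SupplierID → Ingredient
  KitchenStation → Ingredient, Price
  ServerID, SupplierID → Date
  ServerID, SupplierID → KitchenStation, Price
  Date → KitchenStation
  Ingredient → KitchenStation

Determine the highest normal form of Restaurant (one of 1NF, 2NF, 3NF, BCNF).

Candidate key: {ServerID, SupplierID}. Prime attributes: {ServerID, SupplierID}.
KitchenStation → Ingredient, Price: {KitchenStation}⁺ = {Ingredient, KitchenStation, Price}, which is not all of the attributes, so the left side is not a superkey — BCNF is violated.
KitchenStation → Ingredient, Price determines the non-prime attributes {Ingredient, Price} from a non-superkey — 3NF is violated.
No non-prime attribute depends on a proper subset of any candidate key, so 2NF holds.

2NF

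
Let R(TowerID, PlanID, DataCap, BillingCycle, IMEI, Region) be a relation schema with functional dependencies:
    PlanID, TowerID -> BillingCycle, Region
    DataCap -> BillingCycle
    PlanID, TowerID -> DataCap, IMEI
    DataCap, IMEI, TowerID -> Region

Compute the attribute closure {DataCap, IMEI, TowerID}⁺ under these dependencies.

Start with {DataCap, IMEI, TowerID}.
DataCap -> BillingCycle applies; add {BillingCycle} → now {BillingCycle, DataCap, IMEI, TowerID}.
DataCap, IMEI, TowerID -> Region applies; add {Region} → now {BillingCycle, DataCap, IMEI, Region, TowerID}.
No further FD applies.

{BillingCycle, DataCap, IMEI, Region, TowerID}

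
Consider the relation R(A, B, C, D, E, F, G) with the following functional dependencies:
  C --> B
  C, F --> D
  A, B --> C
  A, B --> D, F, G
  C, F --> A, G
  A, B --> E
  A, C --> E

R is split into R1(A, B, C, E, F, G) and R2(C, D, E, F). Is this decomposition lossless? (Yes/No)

Common attributes: {C, E, F}; their closure is {A, B, C, D, E, F, G}.
This includes all of R1, so the common attributes are a superkey of R1 — the join is lossless.

Yes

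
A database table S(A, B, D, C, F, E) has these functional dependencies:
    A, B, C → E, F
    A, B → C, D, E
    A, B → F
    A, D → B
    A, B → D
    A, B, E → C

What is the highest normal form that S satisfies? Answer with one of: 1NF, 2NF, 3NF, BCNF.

Candidate keys: {A, B}, {A, D}. Prime attributes: {A, B, D}.
Each dependency's left side is a superkey — BCNF holds.

BCNF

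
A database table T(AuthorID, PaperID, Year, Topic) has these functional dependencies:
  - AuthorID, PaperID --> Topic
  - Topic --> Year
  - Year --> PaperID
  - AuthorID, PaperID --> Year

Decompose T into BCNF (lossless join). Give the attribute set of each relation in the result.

{AuthorID, Topic}; {PaperID, Year}; {Topic, Year}

Candidate keys of the original relation: {AuthorID, PaperID}, {AuthorID, Topic}, {AuthorID, Year}.
In {AuthorID, PaperID, Topic, Year}, {Topic} is not a superkey ({Topic}⁺ restricted to this set is {PaperID, Topic, Year}), so split on Topic --> PaperID, Year into {PaperID, Topic, Year} and {AuthorID, Topic}.
In {PaperID, Topic, Year}, {Year} is not a superkey ({Year}⁺ restricted to this set is {PaperID, Year}), so split on Year --> PaperID into {PaperID, Year} and {Topic, Year}.
{PaperID, Year} is in BCNF.
{Topic, Year} is in BCNF.
{AuthorID, Topic} is in BCNF.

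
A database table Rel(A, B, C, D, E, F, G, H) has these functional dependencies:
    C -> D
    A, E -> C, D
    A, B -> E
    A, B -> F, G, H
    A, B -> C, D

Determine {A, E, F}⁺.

{A, C, D, E, F}

Start with {A, E, F}.
A, E -> C, D applies; add {C, D} → now {A, C, D, E, F}.
No further FD applies.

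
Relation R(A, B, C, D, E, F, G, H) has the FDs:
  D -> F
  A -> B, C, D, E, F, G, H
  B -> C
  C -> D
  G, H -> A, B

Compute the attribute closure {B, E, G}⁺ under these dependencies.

Start with {B, E, G}.
B -> C applies; add {C} → now {B, C, E, G}.
C -> D applies; add {D} → now {B, C, D, E, G}.
D -> F applies; add {F} → now {B, C, D, E, F, G}.
No further FD applies.

{B, C, D, E, F, G}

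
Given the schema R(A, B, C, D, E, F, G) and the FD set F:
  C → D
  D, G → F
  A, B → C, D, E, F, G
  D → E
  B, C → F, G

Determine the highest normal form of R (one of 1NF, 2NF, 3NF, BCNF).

2NF

Candidate key: {A, B}. Prime attributes: {A, B}.
C → D breaks BCNF: {C}⁺ = {C, D, E}, so {C} is not a superkey.
Because {D} is non-prime and the left side of C → D is not a superkey, the relation is not in 3NF.
No proper subset of a key has a non-prime attribute in its closure, so there is no partial dependency; 2NF holds.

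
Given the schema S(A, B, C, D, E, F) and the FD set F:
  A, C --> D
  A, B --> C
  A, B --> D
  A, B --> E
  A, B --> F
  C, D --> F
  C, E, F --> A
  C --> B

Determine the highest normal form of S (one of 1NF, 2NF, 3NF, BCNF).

Candidate keys: {A, B}, {A, C}, {C, D, E}, {C, E, F}. Prime attributes: {A, B, C, D, E, F}.
C, D --> F breaks BCNF: {C, D}⁺ = {B, C, D, F}, so {C, D} is not a superkey.
Its right-hand attributes {F} are all prime, as are those of every other non-superkey FD — the relation is in 3NF.

3NF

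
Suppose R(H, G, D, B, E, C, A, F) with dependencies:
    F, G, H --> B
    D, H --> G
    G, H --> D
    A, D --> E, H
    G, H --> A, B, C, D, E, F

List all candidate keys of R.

{A, D}, {D, H}, {G, H}

{A, D} is a candidate key since {A, D}⁺ = {A, B, C, D, E, F, G, H} covers every attribute.
{D, H} is a candidate key since {D, H}⁺ = {A, B, C, D, E, F, G, H} covers every attribute.
{G, H} is a candidate key since {G, H}⁺ = {A, B, C, D, E, F, G, H} covers every attribute.
These are minimal and exhaustive — every other superkey contains one of them.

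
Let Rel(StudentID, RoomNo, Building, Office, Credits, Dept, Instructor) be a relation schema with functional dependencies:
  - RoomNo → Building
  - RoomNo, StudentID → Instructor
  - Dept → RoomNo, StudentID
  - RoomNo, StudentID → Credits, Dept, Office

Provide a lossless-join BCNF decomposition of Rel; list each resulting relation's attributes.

Candidate keys of the original relation: {Dept}, {RoomNo, StudentID}.
Within {Building, Credits, Dept, Instructor, Office, RoomNo, StudentID}: {RoomNo}⁺ ∩ {Building, Credits, Dept, Instructor, Office, RoomNo, StudentID} = {Building, RoomNo}, not the whole set, so RoomNo → Building violates BCNF; decompose into {Building, RoomNo} and {Credits, Dept, Instructor, Office, RoomNo, StudentID}.
{Building, RoomNo} is in BCNF.
{Credits, Dept, Instructor, Office, RoomNo, StudentID} is in BCNF.

{Building, RoomNo}; {Credits, Dept, Instructor, Office, RoomNo, StudentID}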